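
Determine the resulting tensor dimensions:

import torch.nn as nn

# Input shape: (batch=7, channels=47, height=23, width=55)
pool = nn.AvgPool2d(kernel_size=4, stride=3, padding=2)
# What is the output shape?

Input shape: (7, 47, 23, 55)
Output shape: (7, 47, 8, 19)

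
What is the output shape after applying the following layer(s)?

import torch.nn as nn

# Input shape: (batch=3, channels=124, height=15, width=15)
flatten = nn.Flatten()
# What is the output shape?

Input shape: (3, 124, 15, 15)
Output shape: (3, 27900)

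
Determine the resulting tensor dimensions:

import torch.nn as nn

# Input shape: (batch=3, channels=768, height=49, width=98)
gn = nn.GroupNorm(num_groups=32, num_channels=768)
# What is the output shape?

Input shape: (3, 768, 49, 98)
Output shape: (3, 768, 49, 98)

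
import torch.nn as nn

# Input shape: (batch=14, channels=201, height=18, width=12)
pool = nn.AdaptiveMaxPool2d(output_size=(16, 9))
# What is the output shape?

Input shape: (14, 201, 18, 12)
Output shape: (14, 201, 16, 9)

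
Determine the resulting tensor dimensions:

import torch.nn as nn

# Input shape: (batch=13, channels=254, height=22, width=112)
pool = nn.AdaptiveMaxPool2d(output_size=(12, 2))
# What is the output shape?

Input shape: (13, 254, 22, 112)
Output shape: (13, 254, 12, 2)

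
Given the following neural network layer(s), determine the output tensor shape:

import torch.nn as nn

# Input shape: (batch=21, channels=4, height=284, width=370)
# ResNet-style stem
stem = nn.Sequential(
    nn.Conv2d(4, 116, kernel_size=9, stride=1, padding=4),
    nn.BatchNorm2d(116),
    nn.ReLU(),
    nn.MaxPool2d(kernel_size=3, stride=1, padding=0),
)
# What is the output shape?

Input shape: (21, 4, 284, 370)
  -> after Conv2d 9x9 stride=1: (21, 116, 284, 370)
Output shape: (21, 116, 282, 368)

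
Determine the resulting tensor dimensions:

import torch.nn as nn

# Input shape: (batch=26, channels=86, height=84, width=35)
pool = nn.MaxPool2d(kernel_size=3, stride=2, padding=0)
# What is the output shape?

Input shape: (26, 86, 84, 35)
Output shape: (26, 86, 41, 17)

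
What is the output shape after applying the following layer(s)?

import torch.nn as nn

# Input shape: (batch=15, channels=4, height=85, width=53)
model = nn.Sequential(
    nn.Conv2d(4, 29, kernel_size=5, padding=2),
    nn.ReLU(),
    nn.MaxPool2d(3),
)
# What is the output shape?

Input shape: (15, 4, 85, 53)
  -> after Conv2d: (15, 29, 85, 53)
  -> after ReLU: (15, 29, 85, 53)
Output shape: (15, 29, 28, 17)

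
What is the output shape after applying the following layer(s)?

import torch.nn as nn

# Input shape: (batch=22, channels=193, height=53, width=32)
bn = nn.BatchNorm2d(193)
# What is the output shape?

Input shape: (22, 193, 53, 32)
Output shape: (22, 193, 53, 32)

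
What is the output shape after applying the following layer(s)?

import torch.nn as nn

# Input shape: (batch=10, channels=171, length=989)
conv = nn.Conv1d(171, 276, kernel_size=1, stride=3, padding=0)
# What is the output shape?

Input shape: (10, 171, 989)
Output shape: (10, 276, 330)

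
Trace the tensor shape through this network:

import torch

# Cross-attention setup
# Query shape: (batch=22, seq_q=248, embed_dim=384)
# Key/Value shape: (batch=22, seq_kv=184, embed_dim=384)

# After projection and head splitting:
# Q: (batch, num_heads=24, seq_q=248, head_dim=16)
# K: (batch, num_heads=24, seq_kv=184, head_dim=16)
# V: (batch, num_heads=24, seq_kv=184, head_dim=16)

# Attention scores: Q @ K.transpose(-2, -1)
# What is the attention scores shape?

Input shape: (22, 248, 384)
Output shape: (22, 24, 248, 184)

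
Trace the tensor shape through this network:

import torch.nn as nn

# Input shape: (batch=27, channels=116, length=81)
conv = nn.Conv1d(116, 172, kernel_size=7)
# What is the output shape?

Input shape: (27, 116, 81)
Output shape: (27, 172, 75)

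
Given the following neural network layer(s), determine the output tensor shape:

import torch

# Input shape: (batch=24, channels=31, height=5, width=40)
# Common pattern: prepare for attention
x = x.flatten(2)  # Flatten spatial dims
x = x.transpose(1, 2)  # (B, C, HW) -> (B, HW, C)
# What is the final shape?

Input shape: (24, 31, 5, 40)
  -> after flatten(2): (24, 31, 200)
Output shape: (24, 200, 31)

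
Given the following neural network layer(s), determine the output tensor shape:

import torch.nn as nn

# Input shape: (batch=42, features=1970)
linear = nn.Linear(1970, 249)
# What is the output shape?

Input shape: (42, 1970)
Output shape: (42, 249)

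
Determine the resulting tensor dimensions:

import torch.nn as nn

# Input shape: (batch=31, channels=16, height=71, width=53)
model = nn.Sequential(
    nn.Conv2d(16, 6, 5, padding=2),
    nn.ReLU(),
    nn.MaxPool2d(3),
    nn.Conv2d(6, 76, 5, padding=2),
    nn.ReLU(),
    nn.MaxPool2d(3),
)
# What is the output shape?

Input shape: (31, 16, 71, 53)
  -> after first Conv2d: (31, 6, 71, 53)
  -> after first MaxPool2d: (31, 6, 23, 17)
  -> after second Conv2d: (31, 76, 23, 17)
Output shape: (31, 76, 7, 5)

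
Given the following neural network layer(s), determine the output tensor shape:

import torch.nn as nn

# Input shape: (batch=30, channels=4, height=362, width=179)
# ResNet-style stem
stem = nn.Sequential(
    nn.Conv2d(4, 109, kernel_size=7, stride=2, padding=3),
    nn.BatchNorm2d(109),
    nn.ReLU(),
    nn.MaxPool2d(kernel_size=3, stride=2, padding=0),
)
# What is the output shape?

Input shape: (30, 4, 362, 179)
  -> after Conv2d 7x7 stride=2: (30, 109, 181, 90)
Output shape: (30, 109, 90, 44)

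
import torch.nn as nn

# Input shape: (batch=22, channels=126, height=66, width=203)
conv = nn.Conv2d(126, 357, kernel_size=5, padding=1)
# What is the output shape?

Input shape: (22, 126, 66, 203)
Output shape: (22, 357, 64, 201)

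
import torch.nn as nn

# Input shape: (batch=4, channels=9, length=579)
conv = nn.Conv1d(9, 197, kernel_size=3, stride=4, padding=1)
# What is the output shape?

Input shape: (4, 9, 579)
Output shape: (4, 197, 145)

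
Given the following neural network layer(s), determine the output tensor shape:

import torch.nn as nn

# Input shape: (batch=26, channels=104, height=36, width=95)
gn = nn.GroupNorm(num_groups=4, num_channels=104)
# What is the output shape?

Input shape: (26, 104, 36, 95)
Output shape: (26, 104, 36, 95)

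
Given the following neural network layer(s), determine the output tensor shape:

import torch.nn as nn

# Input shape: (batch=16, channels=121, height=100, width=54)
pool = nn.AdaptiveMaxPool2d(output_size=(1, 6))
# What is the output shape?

Input shape: (16, 121, 100, 54)
Output shape: (16, 121, 1, 6)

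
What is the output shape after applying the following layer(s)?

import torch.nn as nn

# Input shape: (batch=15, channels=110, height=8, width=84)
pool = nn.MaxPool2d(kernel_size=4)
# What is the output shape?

Input shape: (15, 110, 8, 84)
Output shape: (15, 110, 2, 21)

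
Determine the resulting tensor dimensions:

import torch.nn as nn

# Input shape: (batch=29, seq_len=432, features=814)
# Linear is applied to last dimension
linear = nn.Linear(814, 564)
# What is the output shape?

Input shape: (29, 432, 814)
Output shape: (29, 432, 564)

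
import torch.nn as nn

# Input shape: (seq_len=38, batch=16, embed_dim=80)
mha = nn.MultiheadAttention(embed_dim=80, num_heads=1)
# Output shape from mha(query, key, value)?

Input shape: (38, 16, 80)
Output shape: (38, 16, 80)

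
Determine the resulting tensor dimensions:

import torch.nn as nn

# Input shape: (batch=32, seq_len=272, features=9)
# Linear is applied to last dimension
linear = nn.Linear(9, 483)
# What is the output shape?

Input shape: (32, 272, 9)
Output shape: (32, 272, 483)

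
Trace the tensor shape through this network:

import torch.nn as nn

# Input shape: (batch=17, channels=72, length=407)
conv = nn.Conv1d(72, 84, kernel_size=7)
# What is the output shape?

Input shape: (17, 72, 407)
Output shape: (17, 84, 401)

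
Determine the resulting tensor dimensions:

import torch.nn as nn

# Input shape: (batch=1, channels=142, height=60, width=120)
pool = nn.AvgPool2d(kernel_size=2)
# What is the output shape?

Input shape: (1, 142, 60, 120)
Output shape: (1, 142, 30, 60)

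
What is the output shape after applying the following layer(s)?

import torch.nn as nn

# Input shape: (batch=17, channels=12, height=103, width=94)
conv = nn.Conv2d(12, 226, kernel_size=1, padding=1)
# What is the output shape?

Input shape: (17, 12, 103, 94)
Output shape: (17, 226, 105, 96)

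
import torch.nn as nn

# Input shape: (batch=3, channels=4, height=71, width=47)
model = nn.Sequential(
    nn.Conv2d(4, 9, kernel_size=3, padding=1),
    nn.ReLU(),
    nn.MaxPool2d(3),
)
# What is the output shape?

Input shape: (3, 4, 71, 47)
  -> after Conv2d: (3, 9, 71, 47)
  -> after ReLU: (3, 9, 71, 47)
Output shape: (3, 9, 23, 15)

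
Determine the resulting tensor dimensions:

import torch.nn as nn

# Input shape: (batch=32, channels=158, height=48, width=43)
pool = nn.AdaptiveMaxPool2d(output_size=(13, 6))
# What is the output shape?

Input shape: (32, 158, 48, 43)
Output shape: (32, 158, 13, 6)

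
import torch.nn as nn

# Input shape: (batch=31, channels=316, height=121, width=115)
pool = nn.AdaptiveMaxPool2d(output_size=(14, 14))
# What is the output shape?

Input shape: (31, 316, 121, 115)
Output shape: (31, 316, 14, 14)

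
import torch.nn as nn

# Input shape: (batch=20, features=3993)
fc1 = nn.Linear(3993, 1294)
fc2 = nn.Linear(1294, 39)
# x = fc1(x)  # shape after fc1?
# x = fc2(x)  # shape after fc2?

Input shape: (20, 3993)
  -> after fc1: (20, 1294)
Output shape: (20, 39)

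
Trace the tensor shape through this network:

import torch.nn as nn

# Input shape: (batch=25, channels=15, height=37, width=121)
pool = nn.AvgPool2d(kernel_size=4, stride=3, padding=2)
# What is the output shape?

Input shape: (25, 15, 37, 121)
Output shape: (25, 15, 13, 41)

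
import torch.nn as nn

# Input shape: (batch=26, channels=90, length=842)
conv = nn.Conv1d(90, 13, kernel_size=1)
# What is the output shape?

Input shape: (26, 90, 842)
Output shape: (26, 13, 842)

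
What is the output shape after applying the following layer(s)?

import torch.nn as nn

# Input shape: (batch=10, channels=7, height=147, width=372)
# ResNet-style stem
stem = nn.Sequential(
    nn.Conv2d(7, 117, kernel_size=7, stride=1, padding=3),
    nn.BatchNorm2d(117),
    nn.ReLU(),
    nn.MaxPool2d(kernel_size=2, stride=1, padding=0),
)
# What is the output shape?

Input shape: (10, 7, 147, 372)
  -> after Conv2d 7x7 stride=1: (10, 117, 147, 372)
Output shape: (10, 117, 146, 371)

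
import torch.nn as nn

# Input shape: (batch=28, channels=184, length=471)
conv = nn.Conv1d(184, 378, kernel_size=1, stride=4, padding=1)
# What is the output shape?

Input shape: (28, 184, 471)
Output shape: (28, 378, 119)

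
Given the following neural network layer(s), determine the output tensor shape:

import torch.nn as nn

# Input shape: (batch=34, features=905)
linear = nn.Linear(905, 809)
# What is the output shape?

Input shape: (34, 905)
Output shape: (34, 809)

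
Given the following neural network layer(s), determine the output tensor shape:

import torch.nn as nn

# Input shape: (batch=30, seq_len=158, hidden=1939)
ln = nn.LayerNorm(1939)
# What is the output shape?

Input shape: (30, 158, 1939)
Output shape: (30, 158, 1939)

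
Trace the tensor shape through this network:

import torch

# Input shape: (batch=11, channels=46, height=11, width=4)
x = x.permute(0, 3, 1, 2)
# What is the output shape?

Input shape: (11, 46, 11, 4)
Output shape: (11, 4, 46, 11)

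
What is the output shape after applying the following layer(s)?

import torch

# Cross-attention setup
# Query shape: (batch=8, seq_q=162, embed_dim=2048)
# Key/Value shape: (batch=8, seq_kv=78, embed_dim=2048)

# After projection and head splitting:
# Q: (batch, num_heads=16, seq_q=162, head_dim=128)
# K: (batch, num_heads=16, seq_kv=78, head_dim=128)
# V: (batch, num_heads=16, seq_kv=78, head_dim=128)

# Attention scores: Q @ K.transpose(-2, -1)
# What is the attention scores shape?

Input shape: (8, 162, 2048)
Output shape: (8, 16, 162, 78)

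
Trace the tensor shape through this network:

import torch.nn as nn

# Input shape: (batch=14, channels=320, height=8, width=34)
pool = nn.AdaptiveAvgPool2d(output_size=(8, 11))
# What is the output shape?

Input shape: (14, 320, 8, 34)
Output shape: (14, 320, 8, 11)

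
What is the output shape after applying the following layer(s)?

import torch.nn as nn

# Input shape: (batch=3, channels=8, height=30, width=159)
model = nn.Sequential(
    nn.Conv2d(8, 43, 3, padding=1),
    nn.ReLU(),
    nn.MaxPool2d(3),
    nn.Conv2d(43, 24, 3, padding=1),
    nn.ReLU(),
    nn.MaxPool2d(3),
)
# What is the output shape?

Input shape: (3, 8, 30, 159)
  -> after first Conv2d: (3, 43, 30, 159)
  -> after first MaxPool2d: (3, 43, 10, 53)
  -> after second Conv2d: (3, 24, 10, 53)
Output shape: (3, 24, 3, 17)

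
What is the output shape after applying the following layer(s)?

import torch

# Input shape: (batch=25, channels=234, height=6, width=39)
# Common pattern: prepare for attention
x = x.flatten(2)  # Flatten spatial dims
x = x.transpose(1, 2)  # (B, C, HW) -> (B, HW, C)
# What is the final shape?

Input shape: (25, 234, 6, 39)
  -> after flatten(2): (25, 234, 234)
Output shape: (25, 234, 234)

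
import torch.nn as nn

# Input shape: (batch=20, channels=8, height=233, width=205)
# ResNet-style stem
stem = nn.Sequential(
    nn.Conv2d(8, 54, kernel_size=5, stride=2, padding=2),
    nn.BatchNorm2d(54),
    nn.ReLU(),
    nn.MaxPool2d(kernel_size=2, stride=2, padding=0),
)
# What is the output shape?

Input shape: (20, 8, 233, 205)
  -> after Conv2d 5x5 stride=2: (20, 54, 117, 103)
Output shape: (20, 54, 58, 51)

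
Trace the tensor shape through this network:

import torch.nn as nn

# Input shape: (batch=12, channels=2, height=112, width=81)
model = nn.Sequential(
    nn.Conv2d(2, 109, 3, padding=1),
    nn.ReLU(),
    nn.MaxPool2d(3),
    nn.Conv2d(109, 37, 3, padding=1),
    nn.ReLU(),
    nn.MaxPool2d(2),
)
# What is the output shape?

Input shape: (12, 2, 112, 81)
  -> after first Conv2d: (12, 109, 112, 81)
  -> after first MaxPool2d: (12, 109, 37, 27)
  -> after second Conv2d: (12, 37, 37, 27)
Output shape: (12, 37, 18, 13)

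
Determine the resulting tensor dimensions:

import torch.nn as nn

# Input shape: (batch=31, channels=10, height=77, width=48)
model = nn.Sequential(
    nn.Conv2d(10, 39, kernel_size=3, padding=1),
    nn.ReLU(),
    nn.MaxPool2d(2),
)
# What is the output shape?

Input shape: (31, 10, 77, 48)
  -> after Conv2d: (31, 39, 77, 48)
  -> after ReLU: (31, 39, 77, 48)
Output shape: (31, 39, 38, 24)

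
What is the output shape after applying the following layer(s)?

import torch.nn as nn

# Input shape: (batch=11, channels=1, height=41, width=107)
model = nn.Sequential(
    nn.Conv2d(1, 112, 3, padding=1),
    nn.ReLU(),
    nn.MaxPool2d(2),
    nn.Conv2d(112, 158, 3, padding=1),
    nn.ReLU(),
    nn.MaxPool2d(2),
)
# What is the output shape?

Input shape: (11, 1, 41, 107)
  -> after first Conv2d: (11, 112, 41, 107)
  -> after first MaxPool2d: (11, 112, 20, 53)
  -> after second Conv2d: (11, 158, 20, 53)
Output shape: (11, 158, 10, 26)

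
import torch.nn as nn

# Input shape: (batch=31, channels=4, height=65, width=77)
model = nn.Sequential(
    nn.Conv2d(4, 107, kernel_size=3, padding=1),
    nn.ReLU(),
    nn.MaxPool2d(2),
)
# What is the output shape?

Input shape: (31, 4, 65, 77)
  -> after Conv2d: (31, 107, 65, 77)
  -> after ReLU: (31, 107, 65, 77)
Output shape: (31, 107, 32, 38)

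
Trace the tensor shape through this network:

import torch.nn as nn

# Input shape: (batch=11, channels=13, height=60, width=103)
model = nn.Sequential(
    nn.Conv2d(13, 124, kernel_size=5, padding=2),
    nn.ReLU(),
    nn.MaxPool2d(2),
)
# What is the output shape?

Input shape: (11, 13, 60, 103)
  -> after Conv2d: (11, 124, 60, 103)
  -> after ReLU: (11, 124, 60, 103)
Output shape: (11, 124, 30, 51)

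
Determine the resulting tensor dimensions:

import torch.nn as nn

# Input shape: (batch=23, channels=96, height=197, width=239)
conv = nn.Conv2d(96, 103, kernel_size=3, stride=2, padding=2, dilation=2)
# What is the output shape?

Input shape: (23, 96, 197, 239)
Output shape: (23, 103, 99, 120)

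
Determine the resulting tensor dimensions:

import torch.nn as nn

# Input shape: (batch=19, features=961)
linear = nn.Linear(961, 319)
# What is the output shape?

Input shape: (19, 961)
Output shape: (19, 319)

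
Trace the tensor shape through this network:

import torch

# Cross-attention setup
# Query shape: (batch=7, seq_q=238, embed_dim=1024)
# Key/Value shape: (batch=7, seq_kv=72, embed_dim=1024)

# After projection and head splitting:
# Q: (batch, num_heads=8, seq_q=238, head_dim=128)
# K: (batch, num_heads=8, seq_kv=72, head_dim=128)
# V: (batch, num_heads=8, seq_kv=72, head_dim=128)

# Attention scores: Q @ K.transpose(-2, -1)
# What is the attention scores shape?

Input shape: (7, 238, 1024)
Output shape: (7, 8, 238, 72)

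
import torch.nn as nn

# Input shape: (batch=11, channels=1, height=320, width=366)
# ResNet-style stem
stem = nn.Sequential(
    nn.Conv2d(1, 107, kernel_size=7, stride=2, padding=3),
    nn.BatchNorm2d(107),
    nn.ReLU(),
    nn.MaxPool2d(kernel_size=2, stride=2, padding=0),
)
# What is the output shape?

Input shape: (11, 1, 320, 366)
  -> after Conv2d 7x7 stride=2: (11, 107, 160, 183)
Output shape: (11, 107, 80, 91)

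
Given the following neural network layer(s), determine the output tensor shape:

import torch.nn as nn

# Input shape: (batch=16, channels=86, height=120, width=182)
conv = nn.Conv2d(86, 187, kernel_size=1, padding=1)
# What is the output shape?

Input shape: (16, 86, 120, 182)
Output shape: (16, 187, 122, 184)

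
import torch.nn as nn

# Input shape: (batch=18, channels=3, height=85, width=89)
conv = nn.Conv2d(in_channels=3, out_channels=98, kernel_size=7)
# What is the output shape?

Input shape: (18, 3, 85, 89)
Output shape: (18, 98, 79, 83)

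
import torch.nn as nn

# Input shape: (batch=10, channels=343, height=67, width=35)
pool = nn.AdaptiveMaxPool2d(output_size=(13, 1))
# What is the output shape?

Input shape: (10, 343, 67, 35)
Output shape: (10, 343, 13, 1)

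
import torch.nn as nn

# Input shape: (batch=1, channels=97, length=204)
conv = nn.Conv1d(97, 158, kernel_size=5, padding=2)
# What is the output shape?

Input shape: (1, 97, 204)
Output shape: (1, 158, 204)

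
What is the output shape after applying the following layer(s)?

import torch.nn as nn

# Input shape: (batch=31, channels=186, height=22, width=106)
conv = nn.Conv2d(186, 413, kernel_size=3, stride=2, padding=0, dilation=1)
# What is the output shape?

Input shape: (31, 186, 22, 106)
Output shape: (31, 413, 10, 52)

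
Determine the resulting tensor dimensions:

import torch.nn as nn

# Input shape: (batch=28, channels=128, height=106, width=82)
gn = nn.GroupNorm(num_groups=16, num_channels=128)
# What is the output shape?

Input shape: (28, 128, 106, 82)
Output shape: (28, 128, 106, 82)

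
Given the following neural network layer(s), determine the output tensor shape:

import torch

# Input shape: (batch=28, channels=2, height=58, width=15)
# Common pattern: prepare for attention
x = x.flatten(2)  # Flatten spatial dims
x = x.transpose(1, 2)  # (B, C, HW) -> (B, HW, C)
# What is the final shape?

Input shape: (28, 2, 58, 15)
  -> after flatten(2): (28, 2, 870)
Output shape: (28, 870, 2)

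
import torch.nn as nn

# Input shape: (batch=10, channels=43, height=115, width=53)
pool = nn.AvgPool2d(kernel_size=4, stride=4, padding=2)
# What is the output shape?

Input shape: (10, 43, 115, 53)
Output shape: (10, 43, 29, 14)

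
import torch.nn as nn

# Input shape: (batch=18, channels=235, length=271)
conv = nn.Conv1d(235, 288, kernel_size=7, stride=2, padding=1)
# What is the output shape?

Input shape: (18, 235, 271)
Output shape: (18, 288, 134)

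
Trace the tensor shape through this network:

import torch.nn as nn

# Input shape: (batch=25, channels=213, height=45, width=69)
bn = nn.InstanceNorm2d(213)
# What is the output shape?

Input shape: (25, 213, 45, 69)
Output shape: (25, 213, 45, 69)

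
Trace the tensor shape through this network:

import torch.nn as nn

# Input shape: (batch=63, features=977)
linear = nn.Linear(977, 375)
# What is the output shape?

Input shape: (63, 977)
Output shape: (63, 375)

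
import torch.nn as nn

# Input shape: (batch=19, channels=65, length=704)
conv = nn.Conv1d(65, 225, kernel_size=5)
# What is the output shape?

Input shape: (19, 65, 704)
Output shape: (19, 225, 700)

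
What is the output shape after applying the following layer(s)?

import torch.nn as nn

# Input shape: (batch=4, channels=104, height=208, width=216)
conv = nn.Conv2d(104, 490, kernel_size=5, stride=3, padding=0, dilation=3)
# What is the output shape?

Input shape: (4, 104, 208, 216)
Output shape: (4, 490, 66, 68)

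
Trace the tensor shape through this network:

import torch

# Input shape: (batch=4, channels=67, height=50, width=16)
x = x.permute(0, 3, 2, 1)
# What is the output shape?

Input shape: (4, 67, 50, 16)
Output shape: (4, 16, 50, 67)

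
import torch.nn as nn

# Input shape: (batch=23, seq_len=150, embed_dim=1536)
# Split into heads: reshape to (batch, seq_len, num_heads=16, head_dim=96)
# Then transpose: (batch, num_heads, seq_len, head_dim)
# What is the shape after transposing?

Input shape: (23, 150, 1536)
  -> after reshape: (23, 150, 16, 96)
Output shape: (23, 16, 150, 96)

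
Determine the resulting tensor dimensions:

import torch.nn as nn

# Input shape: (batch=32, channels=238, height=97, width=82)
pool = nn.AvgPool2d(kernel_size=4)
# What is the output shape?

Input shape: (32, 238, 97, 82)
Output shape: (32, 238, 24, 20)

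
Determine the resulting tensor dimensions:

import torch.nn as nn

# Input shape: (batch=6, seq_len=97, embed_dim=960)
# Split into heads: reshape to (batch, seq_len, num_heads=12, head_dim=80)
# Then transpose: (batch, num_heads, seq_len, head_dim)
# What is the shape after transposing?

Input shape: (6, 97, 960)
  -> after reshape: (6, 97, 12, 80)
Output shape: (6, 12, 97, 80)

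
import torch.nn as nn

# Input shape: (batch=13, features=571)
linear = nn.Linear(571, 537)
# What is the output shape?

Input shape: (13, 571)
Output shape: (13, 537)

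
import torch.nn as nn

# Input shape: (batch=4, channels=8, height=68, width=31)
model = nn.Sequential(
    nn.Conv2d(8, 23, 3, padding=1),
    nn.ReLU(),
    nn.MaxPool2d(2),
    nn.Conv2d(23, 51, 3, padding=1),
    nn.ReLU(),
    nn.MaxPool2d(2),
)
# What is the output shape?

Input shape: (4, 8, 68, 31)
  -> after first Conv2d: (4, 23, 68, 31)
  -> after first MaxPool2d: (4, 23, 34, 15)
  -> after second Conv2d: (4, 51, 34, 15)
Output shape: (4, 51, 17, 7)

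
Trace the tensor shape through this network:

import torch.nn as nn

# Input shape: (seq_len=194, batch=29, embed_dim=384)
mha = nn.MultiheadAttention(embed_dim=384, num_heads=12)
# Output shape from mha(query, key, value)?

Input shape: (194, 29, 384)
Output shape: (194, 29, 384)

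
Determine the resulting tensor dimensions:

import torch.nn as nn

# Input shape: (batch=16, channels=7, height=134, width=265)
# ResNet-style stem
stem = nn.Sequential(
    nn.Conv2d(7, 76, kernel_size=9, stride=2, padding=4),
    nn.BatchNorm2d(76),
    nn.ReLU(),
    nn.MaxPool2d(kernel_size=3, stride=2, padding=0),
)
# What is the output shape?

Input shape: (16, 7, 134, 265)
  -> after Conv2d 9x9 stride=2: (16, 76, 67, 133)
Output shape: (16, 76, 33, 66)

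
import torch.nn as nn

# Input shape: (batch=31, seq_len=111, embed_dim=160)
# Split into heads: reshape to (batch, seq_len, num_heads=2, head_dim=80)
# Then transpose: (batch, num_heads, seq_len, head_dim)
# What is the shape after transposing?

Input shape: (31, 111, 160)
  -> after reshape: (31, 111, 2, 80)
Output shape: (31, 2, 111, 80)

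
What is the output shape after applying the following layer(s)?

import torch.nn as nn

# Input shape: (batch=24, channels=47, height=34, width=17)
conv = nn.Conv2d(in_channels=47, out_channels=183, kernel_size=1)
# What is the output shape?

Input shape: (24, 47, 34, 17)
Output shape: (24, 183, 34, 17)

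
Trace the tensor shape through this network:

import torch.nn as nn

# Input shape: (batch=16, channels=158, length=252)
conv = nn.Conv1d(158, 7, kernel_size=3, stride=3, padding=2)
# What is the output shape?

Input shape: (16, 158, 252)
Output shape: (16, 7, 85)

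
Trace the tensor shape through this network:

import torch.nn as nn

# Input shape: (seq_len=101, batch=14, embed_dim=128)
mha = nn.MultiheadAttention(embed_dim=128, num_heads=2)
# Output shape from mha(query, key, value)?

Input shape: (101, 14, 128)
Output shape: (101, 14, 128)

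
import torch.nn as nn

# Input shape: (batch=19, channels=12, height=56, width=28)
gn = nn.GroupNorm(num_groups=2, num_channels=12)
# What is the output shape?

Input shape: (19, 12, 56, 28)
Output shape: (19, 12, 56, 28)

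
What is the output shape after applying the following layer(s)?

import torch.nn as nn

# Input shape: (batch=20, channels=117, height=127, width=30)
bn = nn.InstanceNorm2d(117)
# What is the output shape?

Input shape: (20, 117, 127, 30)
Output shape: (20, 117, 127, 30)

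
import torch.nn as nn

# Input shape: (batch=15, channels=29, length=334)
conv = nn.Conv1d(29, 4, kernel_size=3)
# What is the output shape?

Input shape: (15, 29, 334)
Output shape: (15, 4, 332)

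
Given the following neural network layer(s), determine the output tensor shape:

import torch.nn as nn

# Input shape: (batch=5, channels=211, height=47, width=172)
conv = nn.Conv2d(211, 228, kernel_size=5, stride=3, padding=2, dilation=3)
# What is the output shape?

Input shape: (5, 211, 47, 172)
Output shape: (5, 228, 13, 55)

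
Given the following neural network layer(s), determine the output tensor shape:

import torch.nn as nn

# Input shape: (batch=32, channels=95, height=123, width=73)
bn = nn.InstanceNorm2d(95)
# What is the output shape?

Input shape: (32, 95, 123, 73)
Output shape: (32, 95, 123, 73)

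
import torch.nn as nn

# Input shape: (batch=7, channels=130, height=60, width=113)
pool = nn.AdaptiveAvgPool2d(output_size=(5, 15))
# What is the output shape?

Input shape: (7, 130, 60, 113)
Output shape: (7, 130, 5, 15)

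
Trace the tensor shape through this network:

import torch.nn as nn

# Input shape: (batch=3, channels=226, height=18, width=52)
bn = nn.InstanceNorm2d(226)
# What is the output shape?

Input shape: (3, 226, 18, 52)
Output shape: (3, 226, 18, 52)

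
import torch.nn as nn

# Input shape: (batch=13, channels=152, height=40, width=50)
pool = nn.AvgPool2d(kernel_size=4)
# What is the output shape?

Input shape: (13, 152, 40, 50)
Output shape: (13, 152, 10, 12)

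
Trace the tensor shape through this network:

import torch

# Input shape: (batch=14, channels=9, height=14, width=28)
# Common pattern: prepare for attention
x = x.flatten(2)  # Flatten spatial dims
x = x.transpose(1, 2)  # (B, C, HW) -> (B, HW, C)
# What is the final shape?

Input shape: (14, 9, 14, 28)
  -> after flatten(2): (14, 9, 392)
Output shape: (14, 392, 9)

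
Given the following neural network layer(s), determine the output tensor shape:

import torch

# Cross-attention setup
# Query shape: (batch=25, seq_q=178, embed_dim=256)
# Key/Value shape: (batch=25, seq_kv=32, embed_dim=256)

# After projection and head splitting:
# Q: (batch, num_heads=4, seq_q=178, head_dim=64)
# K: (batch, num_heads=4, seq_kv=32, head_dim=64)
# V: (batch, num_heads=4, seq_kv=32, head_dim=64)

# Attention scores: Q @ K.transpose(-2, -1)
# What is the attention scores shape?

Input shape: (25, 178, 256)
Output shape: (25, 4, 178, 32)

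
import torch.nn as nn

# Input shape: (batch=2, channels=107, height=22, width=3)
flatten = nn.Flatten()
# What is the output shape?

Input shape: (2, 107, 22, 3)
Output shape: (2, 7062)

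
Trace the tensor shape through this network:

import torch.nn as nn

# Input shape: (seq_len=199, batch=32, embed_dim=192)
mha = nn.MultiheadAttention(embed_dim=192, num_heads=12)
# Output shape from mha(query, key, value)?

Input shape: (199, 32, 192)
Output shape: (199, 32, 192)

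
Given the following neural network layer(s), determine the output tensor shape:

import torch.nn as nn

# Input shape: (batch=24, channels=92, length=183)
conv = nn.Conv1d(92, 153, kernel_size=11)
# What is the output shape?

Input shape: (24, 92, 183)
Output shape: (24, 153, 173)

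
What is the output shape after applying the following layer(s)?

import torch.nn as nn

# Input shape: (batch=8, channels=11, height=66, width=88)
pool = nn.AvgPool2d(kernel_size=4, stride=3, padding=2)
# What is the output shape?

Input shape: (8, 11, 66, 88)
Output shape: (8, 11, 23, 30)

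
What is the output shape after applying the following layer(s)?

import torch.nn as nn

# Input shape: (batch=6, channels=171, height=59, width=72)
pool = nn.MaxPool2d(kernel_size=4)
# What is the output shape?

Input shape: (6, 171, 59, 72)
Output shape: (6, 171, 14, 18)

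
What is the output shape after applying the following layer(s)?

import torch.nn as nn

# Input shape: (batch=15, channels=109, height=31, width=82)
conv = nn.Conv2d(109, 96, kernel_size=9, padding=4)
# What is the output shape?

Input shape: (15, 109, 31, 82)
Output shape: (15, 96, 31, 82)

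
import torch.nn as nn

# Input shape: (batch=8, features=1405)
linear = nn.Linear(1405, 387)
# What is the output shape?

Input shape: (8, 1405)
Output shape: (8, 387)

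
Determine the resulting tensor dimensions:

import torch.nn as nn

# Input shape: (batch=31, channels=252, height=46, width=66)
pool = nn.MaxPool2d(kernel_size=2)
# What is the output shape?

Input shape: (31, 252, 46, 66)
Output shape: (31, 252, 23, 33)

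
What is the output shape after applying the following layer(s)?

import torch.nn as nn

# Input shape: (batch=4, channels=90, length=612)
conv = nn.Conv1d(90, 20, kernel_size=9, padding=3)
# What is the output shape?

Input shape: (4, 90, 612)
Output shape: (4, 20, 610)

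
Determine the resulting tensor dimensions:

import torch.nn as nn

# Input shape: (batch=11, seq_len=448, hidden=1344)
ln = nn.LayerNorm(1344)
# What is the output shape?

Input shape: (11, 448, 1344)
Output shape: (11, 448, 1344)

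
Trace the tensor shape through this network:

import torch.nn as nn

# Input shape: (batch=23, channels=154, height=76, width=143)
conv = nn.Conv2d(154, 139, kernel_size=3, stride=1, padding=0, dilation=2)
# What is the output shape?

Input shape: (23, 154, 76, 143)
Output shape: (23, 139, 72, 139)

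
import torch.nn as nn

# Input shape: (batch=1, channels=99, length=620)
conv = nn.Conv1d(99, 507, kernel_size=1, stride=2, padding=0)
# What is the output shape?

Input shape: (1, 99, 620)
Output shape: (1, 507, 310)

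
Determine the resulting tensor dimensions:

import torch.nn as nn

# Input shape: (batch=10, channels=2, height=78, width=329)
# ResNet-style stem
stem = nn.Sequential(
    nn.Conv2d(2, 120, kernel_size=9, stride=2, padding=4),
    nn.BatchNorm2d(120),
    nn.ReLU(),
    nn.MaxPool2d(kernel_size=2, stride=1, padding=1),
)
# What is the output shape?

Input shape: (10, 2, 78, 329)
  -> after Conv2d 9x9 stride=2: (10, 120, 39, 165)
Output shape: (10, 120, 40, 166)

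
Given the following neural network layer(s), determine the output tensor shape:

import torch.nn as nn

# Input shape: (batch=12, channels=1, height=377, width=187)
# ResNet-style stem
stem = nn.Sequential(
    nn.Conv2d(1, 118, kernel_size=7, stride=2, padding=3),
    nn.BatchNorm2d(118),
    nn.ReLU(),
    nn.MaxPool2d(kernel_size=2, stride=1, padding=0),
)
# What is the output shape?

Input shape: (12, 1, 377, 187)
  -> after Conv2d 7x7 stride=2: (12, 118, 189, 94)
Output shape: (12, 118, 188, 93)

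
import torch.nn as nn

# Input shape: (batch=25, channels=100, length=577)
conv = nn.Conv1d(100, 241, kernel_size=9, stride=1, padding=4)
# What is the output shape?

Input shape: (25, 100, 577)
Output shape: (25, 241, 577)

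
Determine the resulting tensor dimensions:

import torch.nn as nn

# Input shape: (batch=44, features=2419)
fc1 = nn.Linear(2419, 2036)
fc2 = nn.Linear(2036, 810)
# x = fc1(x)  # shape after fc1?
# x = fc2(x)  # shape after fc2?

Input shape: (44, 2419)
  -> after fc1: (44, 2036)
Output shape: (44, 810)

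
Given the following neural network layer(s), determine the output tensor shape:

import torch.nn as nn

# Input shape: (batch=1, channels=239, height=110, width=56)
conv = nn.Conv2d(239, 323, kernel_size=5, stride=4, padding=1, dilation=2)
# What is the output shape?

Input shape: (1, 239, 110, 56)
Output shape: (1, 323, 26, 13)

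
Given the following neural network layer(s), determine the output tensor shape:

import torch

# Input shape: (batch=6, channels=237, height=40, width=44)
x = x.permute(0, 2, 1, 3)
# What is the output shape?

Input shape: (6, 237, 40, 44)
Output shape: (6, 40, 237, 44)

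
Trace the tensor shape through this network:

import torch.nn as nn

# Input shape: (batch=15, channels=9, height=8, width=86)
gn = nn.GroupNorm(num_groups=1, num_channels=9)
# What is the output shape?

Input shape: (15, 9, 8, 86)
Output shape: (15, 9, 8, 86)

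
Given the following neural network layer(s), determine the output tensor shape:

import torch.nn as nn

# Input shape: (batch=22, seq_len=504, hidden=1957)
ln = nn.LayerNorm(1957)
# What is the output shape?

Input shape: (22, 504, 1957)
Output shape: (22, 504, 1957)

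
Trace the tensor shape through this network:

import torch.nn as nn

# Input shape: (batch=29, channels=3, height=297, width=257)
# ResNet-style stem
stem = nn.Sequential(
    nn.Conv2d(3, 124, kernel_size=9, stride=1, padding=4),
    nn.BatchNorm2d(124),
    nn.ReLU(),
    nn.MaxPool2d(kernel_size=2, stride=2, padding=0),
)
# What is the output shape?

Input shape: (29, 3, 297, 257)
  -> after Conv2d 9x9 stride=1: (29, 124, 297, 257)
Output shape: (29, 124, 148, 128)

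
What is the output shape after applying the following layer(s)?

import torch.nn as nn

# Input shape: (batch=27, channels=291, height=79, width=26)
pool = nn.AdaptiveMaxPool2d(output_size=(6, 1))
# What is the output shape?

Input shape: (27, 291, 79, 26)
Output shape: (27, 291, 6, 1)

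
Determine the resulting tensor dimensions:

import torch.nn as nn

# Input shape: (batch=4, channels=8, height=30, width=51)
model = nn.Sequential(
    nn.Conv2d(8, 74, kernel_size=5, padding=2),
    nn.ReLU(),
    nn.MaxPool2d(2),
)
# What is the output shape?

Input shape: (4, 8, 30, 51)
  -> after Conv2d: (4, 74, 30, 51)
  -> after ReLU: (4, 74, 30, 51)
Output shape: (4, 74, 15, 25)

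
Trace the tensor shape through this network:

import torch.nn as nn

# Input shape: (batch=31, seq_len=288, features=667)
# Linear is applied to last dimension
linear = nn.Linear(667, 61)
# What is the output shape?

Input shape: (31, 288, 667)
Output shape: (31, 288, 61)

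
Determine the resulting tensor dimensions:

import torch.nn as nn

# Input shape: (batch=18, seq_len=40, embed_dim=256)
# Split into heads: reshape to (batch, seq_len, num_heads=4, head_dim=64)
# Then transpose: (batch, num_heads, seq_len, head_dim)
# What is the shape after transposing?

Input shape: (18, 40, 256)
  -> after reshape: (18, 40, 4, 64)
Output shape: (18, 4, 40, 64)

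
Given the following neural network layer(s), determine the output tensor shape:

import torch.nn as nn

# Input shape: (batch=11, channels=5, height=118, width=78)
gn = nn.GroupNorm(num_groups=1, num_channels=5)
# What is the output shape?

Input shape: (11, 5, 118, 78)
Output shape: (11, 5, 118, 78)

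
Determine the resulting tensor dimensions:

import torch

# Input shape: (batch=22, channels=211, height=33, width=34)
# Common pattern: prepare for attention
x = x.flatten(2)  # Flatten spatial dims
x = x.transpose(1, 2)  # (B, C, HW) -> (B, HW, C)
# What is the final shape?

Input shape: (22, 211, 33, 34)
  -> after flatten(2): (22, 211, 1122)
Output shape: (22, 1122, 211)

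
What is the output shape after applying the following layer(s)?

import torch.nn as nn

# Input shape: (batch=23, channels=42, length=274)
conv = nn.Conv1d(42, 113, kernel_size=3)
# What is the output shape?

Input shape: (23, 42, 274)
Output shape: (23, 113, 272)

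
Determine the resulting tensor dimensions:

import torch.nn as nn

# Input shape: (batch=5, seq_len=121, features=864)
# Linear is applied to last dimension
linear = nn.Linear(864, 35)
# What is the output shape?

Input shape: (5, 121, 864)
Output shape: (5, 121, 35)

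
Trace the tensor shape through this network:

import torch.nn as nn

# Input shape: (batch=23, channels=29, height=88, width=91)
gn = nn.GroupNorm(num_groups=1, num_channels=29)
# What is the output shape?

Input shape: (23, 29, 88, 91)
Output shape: (23, 29, 88, 91)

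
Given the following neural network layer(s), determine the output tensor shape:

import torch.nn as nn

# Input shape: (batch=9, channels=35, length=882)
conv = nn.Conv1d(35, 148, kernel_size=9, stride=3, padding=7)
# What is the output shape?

Input shape: (9, 35, 882)
Output shape: (9, 148, 296)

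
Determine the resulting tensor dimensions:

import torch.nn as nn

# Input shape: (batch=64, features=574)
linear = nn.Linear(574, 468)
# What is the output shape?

Input shape: (64, 574)
Output shape: (64, 468)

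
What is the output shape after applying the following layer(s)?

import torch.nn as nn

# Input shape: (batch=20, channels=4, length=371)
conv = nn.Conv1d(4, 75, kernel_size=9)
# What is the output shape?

Input shape: (20, 4, 371)
Output shape: (20, 75, 363)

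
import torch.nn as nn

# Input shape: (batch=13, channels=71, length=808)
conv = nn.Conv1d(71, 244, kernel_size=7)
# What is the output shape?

Input shape: (13, 71, 808)
Output shape: (13, 244, 802)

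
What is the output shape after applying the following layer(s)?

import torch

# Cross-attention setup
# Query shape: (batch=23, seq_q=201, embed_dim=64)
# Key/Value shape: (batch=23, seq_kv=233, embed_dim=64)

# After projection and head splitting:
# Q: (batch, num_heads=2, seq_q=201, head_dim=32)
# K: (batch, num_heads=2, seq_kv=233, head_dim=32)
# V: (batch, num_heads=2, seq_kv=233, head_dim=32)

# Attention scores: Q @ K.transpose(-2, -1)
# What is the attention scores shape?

Input shape: (23, 201, 64)
Output shape: (23, 2, 201, 233)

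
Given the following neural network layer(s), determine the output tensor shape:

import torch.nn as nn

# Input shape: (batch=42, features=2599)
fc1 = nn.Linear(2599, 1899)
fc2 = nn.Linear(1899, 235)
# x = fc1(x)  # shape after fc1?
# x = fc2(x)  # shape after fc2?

Input shape: (42, 2599)
  -> after fc1: (42, 1899)
Output shape: (42, 235)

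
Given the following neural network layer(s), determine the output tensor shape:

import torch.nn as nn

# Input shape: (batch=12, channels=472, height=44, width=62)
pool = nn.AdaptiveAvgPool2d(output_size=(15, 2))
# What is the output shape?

Input shape: (12, 472, 44, 62)
Output shape: (12, 472, 15, 2)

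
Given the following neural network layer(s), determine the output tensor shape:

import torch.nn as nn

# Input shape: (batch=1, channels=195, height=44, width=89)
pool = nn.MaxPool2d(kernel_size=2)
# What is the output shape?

Input shape: (1, 195, 44, 89)
Output shape: (1, 195, 22, 44)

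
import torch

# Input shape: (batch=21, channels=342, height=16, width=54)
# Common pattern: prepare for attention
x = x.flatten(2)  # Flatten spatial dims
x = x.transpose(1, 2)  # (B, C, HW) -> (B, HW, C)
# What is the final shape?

Input shape: (21, 342, 16, 54)
  -> after flatten(2): (21, 342, 864)
Output shape: (21, 864, 342)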